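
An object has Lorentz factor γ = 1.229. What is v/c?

From γ = 1/√(1 - v²/c²):
1/γ² = 1/1.229² = 0.6621
v²/c² = 1 - 0.6621 = 0.3379
v/c = √(0.3379) = 0.5813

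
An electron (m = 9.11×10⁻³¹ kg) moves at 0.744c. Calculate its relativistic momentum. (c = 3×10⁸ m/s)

γ = 1/√(1 - 0.744²) = 1.4966
v = 0.744 × 3×10⁸ = 2.232×10⁸ m/s
p = γmv = 1.4966 × 9.11×10⁻³¹ × 2.232×10⁸ = 3.043×10⁻²² kg·m/s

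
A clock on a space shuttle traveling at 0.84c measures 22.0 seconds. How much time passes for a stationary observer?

Proper time Δt₀ = 22.0 seconds
γ = 1/√(1 - 0.84²) = 1.843
Δt = γΔt₀ = 1.843 × 22.0 = 40.55 seconds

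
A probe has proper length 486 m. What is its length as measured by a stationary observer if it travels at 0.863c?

Proper length L₀ = 486 m
γ = 1/√(1 - 0.863²) = 1.9794
L = L₀/γ = 486/1.9794 = 245.5 m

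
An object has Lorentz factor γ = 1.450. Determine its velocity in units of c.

From γ = 1/√(1 - v²/c²):
1/γ² = 1/1.450² = 0.47562
v²/c² = 1 - 0.47562 = 0.52438
v/c = √(0.52438) = 0.7241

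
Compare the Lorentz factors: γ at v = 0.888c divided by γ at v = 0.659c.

γ₁ = 1/√(1 - 0.888²) = 2.1747
γ₂ = 1/√(1 - 0.659²) = 1.3295
γ₁/γ₂ = 2.1747/1.3295 = 1.636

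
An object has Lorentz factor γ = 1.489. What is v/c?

From γ = 1/√(1 - v²/c²):
1/γ² = 1/1.489² = 0.4510
v²/c² = 1 - 0.4510 = 0.5490
v/c = √(0.5490) = 0.7409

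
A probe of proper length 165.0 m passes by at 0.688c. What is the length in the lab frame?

Proper length L₀ = 165.0 m
γ = 1/√(1 - 0.688²) = 1.378
L = L₀/γ = 165.0/1.378 = 119.7 m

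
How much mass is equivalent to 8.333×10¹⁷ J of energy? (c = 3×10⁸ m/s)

From E = mc², we get m = E/c²
c² = (3×10⁸)² = 9×10¹⁶ m²/s²
m = 8.333×10¹⁷ / 9×10¹⁶ = 9.259 kg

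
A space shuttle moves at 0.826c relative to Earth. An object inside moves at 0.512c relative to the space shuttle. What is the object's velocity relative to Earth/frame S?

u = (u' + v)/(1 + u'v/c²)
Numerator: 0.512 + 0.826 = 1.338
Denominator: 1 + 0.422912 = 1.422912
u = 1.338/1.422912 = 0.9403c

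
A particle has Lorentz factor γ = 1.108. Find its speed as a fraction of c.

From γ = 1/√(1 - v²/c²):
1/γ² = 1/1.108² = 0.8146
v²/c² = 1 - 0.8146 = 0.1854
v/c = √(0.1854) = 0.4306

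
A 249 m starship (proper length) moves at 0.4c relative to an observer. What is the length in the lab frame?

Proper length L₀ = 249 m
γ = 1/√(1 - 0.4²) = 1.091
L = L₀/γ = 249/1.091 = 228.2 m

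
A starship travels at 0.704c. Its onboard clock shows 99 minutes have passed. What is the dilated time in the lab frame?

Proper time Δt₀ = 99 minutes
γ = 1/√(1 - 0.704²) = 1.408
Δt = γΔt₀ = 1.408 × 99 = 139.4 minutes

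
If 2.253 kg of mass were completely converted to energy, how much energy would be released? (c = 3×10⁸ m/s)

Using E = mc²:
c² = (3×10⁸)² = 9×10¹⁶ m²/s²
E = 2.253 × 9×10¹⁶ = 2.028×10¹⁷ J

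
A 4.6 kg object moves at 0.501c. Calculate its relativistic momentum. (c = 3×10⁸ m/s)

γ = 1/√(1 - 0.501²) = 1.1555
v = 0.501 × 3×10⁸ = 1.503×10⁸ m/s
p = γmv = 1.1555 × 4.6 × 1.503×10⁸ = 7.989×10⁸ kg·m/s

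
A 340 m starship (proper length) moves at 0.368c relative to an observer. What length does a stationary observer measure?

Proper length L₀ = 340 m
γ = 1/√(1 - 0.368²) = 1.0755
L = L₀/γ = 340/1.0755 = 316.1 m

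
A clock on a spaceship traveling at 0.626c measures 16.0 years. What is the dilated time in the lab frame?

Proper time Δt₀ = 16.0 years
γ = 1/√(1 - 0.626²) = 1.2823
Δt = γΔt₀ = 1.2823 × 16.0 = 20.52 years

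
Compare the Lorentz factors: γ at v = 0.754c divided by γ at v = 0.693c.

γ₁ = 1/√(1 - 0.754²) = 1.5224
γ₂ = 1/√(1 - 0.693²) = 1.3871
γ₁/γ₂ = 1.5224/1.3871 = 1.098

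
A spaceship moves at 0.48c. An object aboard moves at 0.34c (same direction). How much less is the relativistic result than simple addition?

Classical: u' + v = 0.34 + 0.48 = 0.82c
Relativistic: u = (0.34 + 0.48)/(1 + 0.1632) = 0.82/1.1632 = 0.7050c
Difference: 0.82 - 0.7050 = 0.1150c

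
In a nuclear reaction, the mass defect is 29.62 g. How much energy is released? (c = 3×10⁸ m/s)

Convert mass defect: Δm = 29.62 g = 0.02962 kg
E = Δm·c² = 0.02962 × (3×10⁸)²
= 0.02962 × 9×10¹⁶ = 2.666×10¹⁵ J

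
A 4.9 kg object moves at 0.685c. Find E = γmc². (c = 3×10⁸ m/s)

γ = 1/√(1 - 0.685²) = 1.3726
mc² = 4.9 × (3×10⁸)² = 4.410×10¹⁷ J
E = γmc² = 1.3726 × 4.410×10¹⁷ = 6.053×10¹⁷ J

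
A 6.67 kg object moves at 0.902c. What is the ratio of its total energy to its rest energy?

E = γmc², E₀ = mc²
E/E₀ = γ = 1/√(1 - 0.902²) = 2.316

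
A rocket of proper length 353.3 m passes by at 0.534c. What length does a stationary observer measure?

Proper length L₀ = 353.3 m
γ = 1/√(1 - 0.534²) = 1.1828
L = L₀/γ = 353.3/1.1828 = 298.7 m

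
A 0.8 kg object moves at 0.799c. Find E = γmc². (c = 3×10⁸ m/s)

γ = 1/√(1 - 0.799²) = 1.663
mc² = 0.8 × (3×10⁸)² = 7.200×10¹⁶ J
E = γmc² = 1.663 × 7.200×10¹⁶ = 1.197×10¹⁷ J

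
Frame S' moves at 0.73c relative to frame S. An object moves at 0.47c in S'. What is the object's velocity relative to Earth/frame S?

u = (u' + v)/(1 + u'v/c²)
Numerator: 0.47 + 0.73 = 1.2
Denominator: 1 + 0.3431 = 1.3431
u = 1.2/1.3431 = 0.8935c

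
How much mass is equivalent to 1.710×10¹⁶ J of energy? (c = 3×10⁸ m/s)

From E = mc², we get m = E/c²
c² = (3×10⁸)² = 9×10¹⁶ m²/s²
m = 1.710×10¹⁶ / 9×10¹⁶ = 0.1900 kg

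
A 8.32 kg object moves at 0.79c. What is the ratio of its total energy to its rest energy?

E = γmc², E₀ = mc²
E/E₀ = γ = 1/√(1 - 0.79²) = 1.631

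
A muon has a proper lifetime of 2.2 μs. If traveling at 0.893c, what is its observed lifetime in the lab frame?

Proper lifetime τ₀ = 2.2 μs
γ = 1/√(1 - 0.893²) = 2.222
τ = γτ₀ = 2.222 × 2.2 μs = 4.888 μs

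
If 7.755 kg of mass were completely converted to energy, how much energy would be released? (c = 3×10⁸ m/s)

Using E = mc²:
c² = (3×10⁸)² = 9×10¹⁶ m²/s²
E = 7.755 × 9×10¹⁶ = 6.980×10¹⁷ J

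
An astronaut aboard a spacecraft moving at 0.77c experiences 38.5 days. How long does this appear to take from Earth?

Proper time Δt₀ = 38.5 days
γ = 1/√(1 - 0.77²) = 1.5673
Δt = γΔt₀ = 1.5673 × 38.5 = 60.34 days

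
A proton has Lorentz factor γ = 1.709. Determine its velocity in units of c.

From γ = 1/√(1 - v²/c²):
1/γ² = 1/1.709² = 0.3424
v²/c² = 1 - 0.3424 = 0.6576
v/c = √(0.6576) = 0.8109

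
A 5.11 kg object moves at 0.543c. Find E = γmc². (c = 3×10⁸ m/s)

γ = 1/√(1 - 0.543²) = 1.191
mc² = 5.11 × (3×10⁸)² = 4.599×10¹⁷ J
E = γmc² = 1.191 × 4.599×10¹⁷ = 5.477×10¹⁷ J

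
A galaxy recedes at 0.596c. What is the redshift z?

β = 0.596
(1+β)/(1-β) = 1.596/0.404 = 3.9505
√(3.9505) = 1.9876
z = 1.9876 - 1 = 0.9876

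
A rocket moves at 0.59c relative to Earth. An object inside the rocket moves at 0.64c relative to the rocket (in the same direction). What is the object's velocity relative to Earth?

u = (u' + v)/(1 + u'v/c²)
Numerator: 0.64 + 0.59 = 1.23
Denominator: 1 + 0.3776 = 1.3776
u = 1.23/1.3776 = 0.8929c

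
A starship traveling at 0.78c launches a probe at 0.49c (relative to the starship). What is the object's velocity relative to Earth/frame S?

u = (u' + v)/(1 + u'v/c²)
Numerator: 0.49 + 0.78 = 1.27
Denominator: 1 + 0.3822 = 1.3822
u = 1.27/1.3822 = 0.9188c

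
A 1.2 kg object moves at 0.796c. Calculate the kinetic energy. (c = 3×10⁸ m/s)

γ = 1/√(1 - 0.796²) = 1.65208
γ - 1 = 0.65208
KE = (γ-1)mc² = 0.65208 × 1.2 × (3×10⁸)² = 7.042×10¹⁶ J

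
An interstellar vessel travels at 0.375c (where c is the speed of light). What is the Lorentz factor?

v/c = 0.375, so (v/c)² = 0.140625
1 - (v/c)² = 0.859375
γ = 1/√(0.859375) = 1.079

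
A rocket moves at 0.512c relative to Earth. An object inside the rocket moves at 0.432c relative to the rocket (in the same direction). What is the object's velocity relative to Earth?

u = (u' + v)/(1 + u'v/c²)
Numerator: 0.432 + 0.512 = 0.944
Denominator: 1 + 0.221184 = 1.221184
u = 0.944/1.221184 = 0.7730c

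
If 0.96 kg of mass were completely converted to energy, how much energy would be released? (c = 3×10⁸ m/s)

Using E = mc²:
c² = (3×10⁸)² = 9×10¹⁶ m²/s²
E = 0.96 × 9×10¹⁶ = 8.640×10¹⁶ J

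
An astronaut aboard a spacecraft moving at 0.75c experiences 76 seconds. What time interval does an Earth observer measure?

Proper time Δt₀ = 76 seconds
γ = 1/√(1 - 0.75²) = 1.512
Δt = γΔt₀ = 1.512 × 76 = 114.9 seconds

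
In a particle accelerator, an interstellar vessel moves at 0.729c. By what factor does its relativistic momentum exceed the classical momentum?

p_rel = γmv, p_class = mv
Ratio = γ = 1/√(1 - 0.729²)
= 1/√(0.468559) = 1.461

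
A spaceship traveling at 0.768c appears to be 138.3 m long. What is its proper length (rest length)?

Contracted length L = 138.3 m
γ = 1/√(1 - 0.768²) = 1.561
L₀ = γL = 1.561 × 138.3 = 215.9 m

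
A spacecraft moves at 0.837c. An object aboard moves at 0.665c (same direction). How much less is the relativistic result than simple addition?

Classical: u' + v = 0.665 + 0.837 = 1.502c
Relativistic: u = (0.665 + 0.837)/(1 + 0.556605) = 1.502/1.556605 = 0.9649c
Difference: 1.502 - 0.9649 = 0.5371c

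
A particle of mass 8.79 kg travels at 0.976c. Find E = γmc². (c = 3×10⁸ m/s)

γ = 1/√(1 - 0.976²) = 4.592
mc² = 8.79 × (3×10⁸)² = 7.911×10¹⁷ J
E = γmc² = 4.592 × 7.911×10¹⁷ = 3.633×10¹⁸ J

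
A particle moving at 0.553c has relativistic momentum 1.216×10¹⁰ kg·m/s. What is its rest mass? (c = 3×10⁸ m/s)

γ = 1/√(1 - 0.553²) = 1.2002
v = 0.553 × 3×10⁸ = 1.659×10⁸ m/s
m = p/(γv) = 1.216×10¹⁰/(1.2002 × 1.659×10⁸) = 61.07 kg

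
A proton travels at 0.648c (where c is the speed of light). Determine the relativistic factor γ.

v/c = 0.648, so (v/c)² = 0.419904
1 - (v/c)² = 0.580096
γ = 1/√(0.580096) = 1.313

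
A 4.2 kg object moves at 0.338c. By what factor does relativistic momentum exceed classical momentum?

p_rel = γmv, p_class = mv
Ratio = γ = 1/√(1 - 0.338²) = 1.063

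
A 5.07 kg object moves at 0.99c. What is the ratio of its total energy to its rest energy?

E = γmc², E₀ = mc²
E/E₀ = γ = 1/√(1 - 0.99²) = 7.089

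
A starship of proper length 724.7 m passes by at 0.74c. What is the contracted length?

Proper length L₀ = 724.7 m
γ = 1/√(1 - 0.74²) = 1.487
L = L₀/γ = 724.7/1.487 = 487.4 m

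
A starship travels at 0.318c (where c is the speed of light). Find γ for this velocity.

v/c = 0.318, so (v/c)² = 0.101124
1 - (v/c)² = 0.898876
γ = 1/√(0.898876) = 1.055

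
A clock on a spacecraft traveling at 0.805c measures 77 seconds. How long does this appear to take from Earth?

Proper time Δt₀ = 77 seconds
γ = 1/√(1 - 0.805²) = 1.686
Δt = γΔt₀ = 1.686 × 77 = 129.8 seconds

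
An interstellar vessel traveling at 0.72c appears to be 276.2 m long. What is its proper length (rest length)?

Contracted length L = 276.2 m
γ = 1/√(1 - 0.72²) = 1.441
L₀ = γL = 1.441 × 276.2 = 398.0 m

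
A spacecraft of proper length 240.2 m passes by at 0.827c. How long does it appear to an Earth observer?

Proper length L₀ = 240.2 m
γ = 1/√(1 - 0.827²) = 1.779
L = L₀/γ = 240.2/1.779 = 135.0 m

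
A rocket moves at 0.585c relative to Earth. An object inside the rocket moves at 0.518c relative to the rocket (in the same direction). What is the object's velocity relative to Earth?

u = (u' + v)/(1 + u'v/c²)
Numerator: 0.518 + 0.585 = 1.103
Denominator: 1 + 0.30303 = 1.30303
u = 1.103/1.30303 = 0.8465c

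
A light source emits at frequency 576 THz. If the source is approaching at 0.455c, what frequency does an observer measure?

β = v/c = 0.455
(1+β)/(1-β) = 1.455/0.545 = 2.6697
Doppler factor = √(2.6697) = 1.6339
f_obs = 576 × 1.6339 = 941.1 THz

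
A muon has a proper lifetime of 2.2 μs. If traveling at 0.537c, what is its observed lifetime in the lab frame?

Proper lifetime τ₀ = 2.2 μs
γ = 1/√(1 - 0.537²) = 1.1854
τ = γτ₀ = 1.1854 × 2.2 μs = 2.608 μs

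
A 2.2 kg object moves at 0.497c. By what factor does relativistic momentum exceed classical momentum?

p_rel = γmv, p_class = mv
Ratio = γ = 1/√(1 - 0.497²) = 1.152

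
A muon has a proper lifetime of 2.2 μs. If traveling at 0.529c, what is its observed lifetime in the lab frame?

Proper lifetime τ₀ = 2.2 μs
γ = 1/√(1 - 0.529²) = 1.178
τ = γτ₀ = 1.178 × 2.2 μs = 2.592 μs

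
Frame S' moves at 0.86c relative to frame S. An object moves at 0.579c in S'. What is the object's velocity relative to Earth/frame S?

u = (u' + v)/(1 + u'v/c²)
Numerator: 0.579 + 0.86 = 1.439
Denominator: 1 + 0.49794 = 1.49794
u = 1.439/1.49794 = 0.9607c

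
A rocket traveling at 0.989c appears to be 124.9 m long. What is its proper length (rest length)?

Contracted length L = 124.9 m
γ = 1/√(1 - 0.989²) = 6.761
L₀ = γL = 6.761 × 124.9 = 844.4 m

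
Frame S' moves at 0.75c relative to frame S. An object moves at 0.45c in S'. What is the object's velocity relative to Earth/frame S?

u = (u' + v)/(1 + u'v/c²)
Numerator: 0.45 + 0.75 = 1.2
Denominator: 1 + 0.3375 = 1.3375
u = 1.2/1.3375 = 0.8972c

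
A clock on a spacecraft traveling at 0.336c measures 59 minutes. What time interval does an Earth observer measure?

Proper time Δt₀ = 59 minutes
γ = 1/√(1 - 0.336²) = 1.0617
Δt = γΔt₀ = 1.0617 × 59 = 62.64 minutes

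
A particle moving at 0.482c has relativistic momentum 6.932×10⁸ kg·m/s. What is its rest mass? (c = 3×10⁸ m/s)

γ = 1/√(1 - 0.482²) = 1.1413
v = 0.482 × 3×10⁸ = 1.446×10⁸ m/s
m = p/(γv) = 6.932×10⁸/(1.1413 × 1.446×10⁸) = 4.200 kg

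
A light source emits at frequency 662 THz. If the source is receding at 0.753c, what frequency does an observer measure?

β = v/c = 0.753
(1-β)/(1+β) = 0.247/1.753 = 0.1409
Doppler factor = √(0.1409) = 0.3754
f_obs = 662 × 0.3754 = 248.5 THz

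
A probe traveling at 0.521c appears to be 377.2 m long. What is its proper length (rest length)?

Contracted length L = 377.2 m
γ = 1/√(1 - 0.521²) = 1.1716
L₀ = γL = 1.1716 × 377.2 = 441.9 m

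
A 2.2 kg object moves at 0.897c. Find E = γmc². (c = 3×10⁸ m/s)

γ = 1/√(1 - 0.897²) = 2.262
mc² = 2.2 × (3×10⁸)² = 1.980×10¹⁷ J
E = γmc² = 2.262 × 1.980×10¹⁷ = 4.479×10¹⁷ J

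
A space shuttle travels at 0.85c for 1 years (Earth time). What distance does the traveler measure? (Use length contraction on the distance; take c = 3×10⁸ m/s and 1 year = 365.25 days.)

Earth distance: d = v × t = 0.85c × 1 yr = 8.0472×10¹⁵ m
γ = 1.8983
d' = d/γ = 8.0472×10¹⁵/1.8983 = 4.239×10¹⁵ m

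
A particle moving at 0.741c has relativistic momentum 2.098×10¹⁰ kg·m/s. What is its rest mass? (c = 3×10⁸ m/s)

γ = 1/√(1 - 0.741²) = 1.4892
v = 0.741 × 3×10⁸ = 2.223×10⁸ m/s
m = p/(γv) = 2.098×10¹⁰/(1.4892 × 2.223×10⁸) = 63.37 kg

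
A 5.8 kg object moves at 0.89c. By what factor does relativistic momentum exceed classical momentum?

p_rel = γmv, p_class = mv
Ratio = γ = 1/√(1 - 0.89²) = 2.193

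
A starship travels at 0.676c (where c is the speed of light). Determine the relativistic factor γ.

v/c = 0.676, so (v/c)² = 0.456976
1 - (v/c)² = 0.543024
γ = 1/√(0.543024) = 1.357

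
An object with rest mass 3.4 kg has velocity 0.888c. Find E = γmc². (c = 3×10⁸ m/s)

γ = 1/√(1 - 0.888²) = 2.17465
mc² = 3.4 × (3×10⁸)² = 3.060×10¹⁷ J
E = γmc² = 2.17465 × 3.060×10¹⁷ = 6.654×10¹⁷ J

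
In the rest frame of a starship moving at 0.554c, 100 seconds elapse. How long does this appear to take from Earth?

Proper time Δt₀ = 100 seconds
γ = 1/√(1 - 0.554²) = 1.201
Δt = γΔt₀ = 1.201 × 100 = 120.1 seconds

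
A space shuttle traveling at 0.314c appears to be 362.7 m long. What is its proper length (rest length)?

Contracted length L = 362.7 m
γ = 1/√(1 - 0.314²) = 1.0533
L₀ = γL = 1.0533 × 362.7 = 382.0 m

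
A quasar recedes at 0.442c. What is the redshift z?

β = 0.442
(1+β)/(1-β) = 1.442/0.558 = 2.58423
√(2.58423) = 1.6076
z = 1.6076 - 1 = 0.6076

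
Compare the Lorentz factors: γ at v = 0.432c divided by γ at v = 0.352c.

γ₁ = 1/√(1 - 0.432²) = 1.109
γ₂ = 1/√(1 - 0.352²) = 1.068
γ₁/γ₂ = 1.109/1.068 = 1.038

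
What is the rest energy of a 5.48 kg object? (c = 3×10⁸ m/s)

c² = (3×10⁸)² = 9.000×10¹⁶ m²/s²
E₀ = mc² = 5.48 × 9.000×10¹⁶ = 4.932×10¹⁷ J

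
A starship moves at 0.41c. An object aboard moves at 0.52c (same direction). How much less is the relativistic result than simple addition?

Classical: u' + v = 0.52 + 0.41 = 0.93c
Relativistic: u = (0.52 + 0.41)/(1 + 0.2132) = 0.93/1.2132 = 0.7666c
Difference: 0.93 - 0.7666 = 0.1634c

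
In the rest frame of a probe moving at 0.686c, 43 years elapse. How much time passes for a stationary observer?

Proper time Δt₀ = 43 years
γ = 1/√(1 - 0.686²) = 1.3744
Δt = γΔt₀ = 1.3744 × 43 = 59.10 years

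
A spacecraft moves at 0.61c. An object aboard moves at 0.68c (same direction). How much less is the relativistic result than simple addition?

Classical: u' + v = 0.68 + 0.61 = 1.29c
Relativistic: u = (0.68 + 0.61)/(1 + 0.4148) = 1.29/1.4148 = 0.9118c
Difference: 1.29 - 0.9118 = 0.3782c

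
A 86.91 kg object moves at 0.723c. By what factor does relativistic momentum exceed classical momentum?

p_rel = γmv, p_class = mv
Ratio = γ = 1/√(1 - 0.723²) = 1.447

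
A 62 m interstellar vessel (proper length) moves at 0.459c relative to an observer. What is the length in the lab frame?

Proper length L₀ = 62 m
γ = 1/√(1 - 0.459²) = 1.1256
L = L₀/γ = 62/1.1256 = 55.08 m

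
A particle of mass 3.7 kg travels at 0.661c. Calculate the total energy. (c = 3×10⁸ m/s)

γ = 1/√(1 - 0.661²) = 1.3326
mc² = 3.7 × (3×10⁸)² = 3.330×10¹⁷ J
E = γmc² = 1.3326 × 3.330×10¹⁷ = 4.438×10¹⁷ J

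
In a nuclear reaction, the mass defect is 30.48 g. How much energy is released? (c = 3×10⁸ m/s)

Convert mass defect: Δm = 30.48 g = 0.03048 kg
E = Δm·c² = 0.03048 × (3×10⁸)²
= 0.03048 × 9×10¹⁶ = 2.743×10¹⁵ J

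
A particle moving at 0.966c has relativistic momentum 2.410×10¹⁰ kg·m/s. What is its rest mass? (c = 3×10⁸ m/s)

γ = 1/√(1 - 0.966²) = 3.868
v = 0.966 × 3×10⁸ = 2.898×10⁸ m/s
m = p/(γv) = 2.410×10¹⁰/(3.868 × 2.898×10⁸) = 21.50 kg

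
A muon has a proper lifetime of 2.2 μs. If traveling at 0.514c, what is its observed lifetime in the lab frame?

Proper lifetime τ₀ = 2.2 μs
γ = 1/√(1 - 0.514²) = 1.166
τ = γτ₀ = 1.166 × 2.2 μs = 2.565 μs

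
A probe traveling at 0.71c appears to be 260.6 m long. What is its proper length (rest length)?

Contracted length L = 260.6 m
γ = 1/√(1 - 0.71²) = 1.420
L₀ = γL = 1.420 × 260.6 = 370.1 m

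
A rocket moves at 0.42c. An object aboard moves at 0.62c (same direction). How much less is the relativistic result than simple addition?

Classical: u' + v = 0.62 + 0.42 = 1.04c
Relativistic: u = (0.62 + 0.42)/(1 + 0.2604) = 1.04/1.2604 = 0.8251c
Difference: 1.04 - 0.8251 = 0.2149c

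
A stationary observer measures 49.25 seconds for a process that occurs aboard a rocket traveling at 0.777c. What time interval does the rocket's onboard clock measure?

Dilated time Δt = 49.25 seconds
γ = 1/√(1 - 0.777²) = 1.5886
Δt₀ = Δt/γ = 49.25/1.5886 = 31.00 seconds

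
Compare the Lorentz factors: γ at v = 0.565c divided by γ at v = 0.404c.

γ₁ = 1/√(1 - 0.565²) = 1.212
γ₂ = 1/√(1 - 0.404²) = 1.093
γ₁/γ₂ = 1.212/1.093 = 1.109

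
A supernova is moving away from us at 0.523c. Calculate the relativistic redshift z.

β = 0.523
(1+β)/(1-β) = 1.523/0.477 = 3.193
√(3.193) = 1.7869
z = 1.7869 - 1 = 0.7869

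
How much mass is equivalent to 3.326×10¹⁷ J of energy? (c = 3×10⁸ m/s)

From E = mc², we get m = E/c²
c² = (3×10⁸)² = 9×10¹⁶ m²/s²
m = 3.326×10¹⁷ / 9×10¹⁶ = 3.696 kg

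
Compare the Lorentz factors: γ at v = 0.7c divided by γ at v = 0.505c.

γ₁ = 1/√(1 - 0.7²) = 1.4003
γ₂ = 1/√(1 - 0.505²) = 1.1586
γ₁/γ₂ = 1.4003/1.1586 = 1.209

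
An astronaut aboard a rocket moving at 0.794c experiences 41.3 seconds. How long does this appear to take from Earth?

Proper time Δt₀ = 41.3 seconds
γ = 1/√(1 - 0.794²) = 1.645
Δt = γΔt₀ = 1.645 × 41.3 = 67.94 seconds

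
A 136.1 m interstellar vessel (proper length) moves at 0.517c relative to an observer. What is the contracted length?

Proper length L₀ = 136.1 m
γ = 1/√(1 - 0.517²) = 1.168
L = L₀/γ = 136.1/1.168 = 116.5 m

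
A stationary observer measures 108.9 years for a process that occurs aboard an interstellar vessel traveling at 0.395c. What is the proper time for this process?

Dilated time Δt = 108.9 years
γ = 1/√(1 - 0.395²) = 1.089
Δt₀ = Δt/γ = 108.9/1.089 = 100.0 years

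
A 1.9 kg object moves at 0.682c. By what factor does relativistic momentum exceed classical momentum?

p_rel = γmv, p_class = mv
Ratio = γ = 1/√(1 - 0.682²) = 1.367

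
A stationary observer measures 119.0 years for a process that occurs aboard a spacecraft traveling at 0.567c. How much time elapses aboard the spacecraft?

Dilated time Δt = 119.0 years
γ = 1/√(1 - 0.567²) = 1.214
Δt₀ = Δt/γ = 119.0/1.214 = 98.02 years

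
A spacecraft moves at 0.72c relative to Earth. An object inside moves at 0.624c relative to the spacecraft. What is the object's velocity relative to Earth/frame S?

u = (u' + v)/(1 + u'v/c²)
Numerator: 0.624 + 0.72 = 1.344
Denominator: 1 + 0.44928 = 1.44928
u = 1.344/1.44928 = 0.9274c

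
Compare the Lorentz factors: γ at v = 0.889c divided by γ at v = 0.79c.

γ₁ = 1/√(1 - 0.889²) = 2.184
γ₂ = 1/√(1 - 0.79²) = 1.631
γ₁/γ₂ = 2.184/1.631 = 1.339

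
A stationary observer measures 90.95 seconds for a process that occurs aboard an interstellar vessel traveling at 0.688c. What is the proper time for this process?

Dilated time Δt = 90.95 seconds
γ = 1/√(1 - 0.688²) = 1.378
Δt₀ = Δt/γ = 90.95/1.378 = 66.00 seconds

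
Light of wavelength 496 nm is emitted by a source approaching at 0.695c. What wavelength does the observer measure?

β = 0.695
Wavelength Doppler factor = √(0.305/1.695) = √(0.17994) = 0.4242
λ_obs = 496 × 0.4242 = 210.4 nm (blueshift)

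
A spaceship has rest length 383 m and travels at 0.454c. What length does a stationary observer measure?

Proper length L₀ = 383 m
γ = 1/√(1 - 0.454²) = 1.1223
L = L₀/γ = 383/1.1223 = 341.3 m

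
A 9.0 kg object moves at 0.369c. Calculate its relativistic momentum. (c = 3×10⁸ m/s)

γ = 1/√(1 - 0.369²) = 1.076
v = 0.369 × 3×10⁸ = 1.107×10⁸ m/s
p = γmv = 1.076 × 9.0 × 1.107×10⁸ = 1.072×10⁹ kg·m/s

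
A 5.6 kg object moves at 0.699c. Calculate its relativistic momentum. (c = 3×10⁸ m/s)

γ = 1/√(1 - 0.699²) = 1.398
v = 0.699 × 3×10⁸ = 2.097×10⁸ m/s
p = γmv = 1.398 × 5.6 × 2.097×10⁸ = 1.642×10⁹ kg·m/s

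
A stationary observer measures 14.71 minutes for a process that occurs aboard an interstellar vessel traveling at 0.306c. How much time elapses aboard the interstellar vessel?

Dilated time Δt = 14.71 minutes
γ = 1/√(1 - 0.306²) = 1.0504
Δt₀ = Δt/γ = 14.71/1.0504 = 14.00 minutes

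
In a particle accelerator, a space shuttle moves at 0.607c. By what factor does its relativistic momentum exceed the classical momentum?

p_rel = γmv, p_class = mv
Ratio = γ = 1/√(1 - 0.607²)
= 1/√(0.631551) = 1.258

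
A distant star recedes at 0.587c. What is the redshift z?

β = 0.587
(1+β)/(1-β) = 1.587/0.413 = 3.8426
√(3.8426) = 1.9603
z = 1.9603 - 1 = 0.9603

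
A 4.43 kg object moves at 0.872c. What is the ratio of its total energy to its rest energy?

E = γmc², E₀ = mc²
E/E₀ = γ = 1/√(1 - 0.872²) = 2.043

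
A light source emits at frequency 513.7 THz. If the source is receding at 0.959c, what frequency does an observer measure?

β = v/c = 0.959
(1-β)/(1+β) = 0.041/1.959 = 0.02093
Doppler factor = √(0.02093) = 0.14467
f_obs = 513.7 × 0.14467 = 74.32 THz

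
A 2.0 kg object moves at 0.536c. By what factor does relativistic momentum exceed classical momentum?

p_rel = γmv, p_class = mv
Ratio = γ = 1/√(1 - 0.536²) = 1.185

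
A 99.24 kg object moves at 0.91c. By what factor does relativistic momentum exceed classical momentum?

p_rel = γmv, p_class = mv
Ratio = γ = 1/√(1 - 0.91²) = 2.412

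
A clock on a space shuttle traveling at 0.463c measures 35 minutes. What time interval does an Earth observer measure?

Proper time Δt₀ = 35 minutes
γ = 1/√(1 - 0.463²) = 1.1282
Δt = γΔt₀ = 1.1282 × 35 = 39.49 minutes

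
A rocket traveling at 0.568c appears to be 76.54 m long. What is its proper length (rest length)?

Contracted length L = 76.54 m
γ = 1/√(1 - 0.568²) = 1.215
L₀ = γL = 1.215 × 76.54 = 93.00 m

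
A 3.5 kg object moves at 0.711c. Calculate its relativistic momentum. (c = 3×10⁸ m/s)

γ = 1/√(1 - 0.711²) = 1.422
v = 0.711 × 3×10⁸ = 2.133×10⁸ m/s
p = γmv = 1.422 × 3.5 × 2.133×10⁸ = 1.062×10⁹ kg·m/s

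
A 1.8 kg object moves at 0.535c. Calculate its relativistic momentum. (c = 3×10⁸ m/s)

γ = 1/√(1 - 0.535²) = 1.18364
v = 0.535 × 3×10⁸ = 1.605×10⁸ m/s
p = γmv = 1.18364 × 1.8 × 1.605×10⁸ = 3.420×10⁸ kg·m/s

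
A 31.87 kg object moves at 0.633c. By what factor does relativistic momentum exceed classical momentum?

p_rel = γmv, p_class = mv
Ratio = γ = 1/√(1 - 0.633²) = 1.292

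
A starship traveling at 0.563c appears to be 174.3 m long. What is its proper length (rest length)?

Contracted length L = 174.3 m
γ = 1/√(1 - 0.563²) = 1.210
L₀ = γL = 1.210 × 174.3 = 210.9 m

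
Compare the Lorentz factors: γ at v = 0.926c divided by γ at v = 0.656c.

γ₁ = 1/√(1 - 0.926²) = 2.649
γ₂ = 1/√(1 - 0.656²) = 1.325
γ₁/γ₂ = 2.649/1.325 = 1.999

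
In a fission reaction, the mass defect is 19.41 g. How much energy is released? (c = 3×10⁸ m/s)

Convert mass defect: Δm = 19.41 g = 0.01941 kg
E = Δm·c² = 0.01941 × (3×10⁸)²
= 0.01941 × 9×10¹⁶ = 1.747×10¹⁵ J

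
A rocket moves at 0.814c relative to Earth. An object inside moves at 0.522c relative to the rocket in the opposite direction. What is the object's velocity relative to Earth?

Object's velocity in rocket frame is u' = -0.522c
u = (u' + v)/(1 + u'v/c²) = (v - 0.522)/(1 - 0.522·v/c²)
Numerator: 0.814 - 0.522 = 0.292
Denominator: 1 - 0.424908 = 0.575092
u = 0.292/0.575092 = 0.5077c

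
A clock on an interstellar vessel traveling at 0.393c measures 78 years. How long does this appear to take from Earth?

Proper time Δt₀ = 78 years
γ = 1/√(1 - 0.393²) = 1.0875
Δt = γΔt₀ = 1.0875 × 78 = 84.83 years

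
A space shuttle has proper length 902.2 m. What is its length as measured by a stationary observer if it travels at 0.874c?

Proper length L₀ = 902.2 m
γ = 1/√(1 - 0.874²) = 2.058
L = L₀/γ = 902.2/2.058 = 438.4 m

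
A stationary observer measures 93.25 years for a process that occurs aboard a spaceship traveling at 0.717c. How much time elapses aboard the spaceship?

Dilated time Δt = 93.25 years
γ = 1/√(1 - 0.717²) = 1.4346
Δt₀ = Δt/γ = 93.25/1.4346 = 65.00 years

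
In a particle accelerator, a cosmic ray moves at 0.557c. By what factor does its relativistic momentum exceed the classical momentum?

p_rel = γmv, p_class = mv
Ratio = γ = 1/√(1 - 0.557²)
= 1/√(0.689751) = 1.204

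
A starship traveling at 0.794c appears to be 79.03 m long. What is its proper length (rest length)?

Contracted length L = 79.03 m
γ = 1/√(1 - 0.794²) = 1.645
L₀ = γL = 1.645 × 79.03 = 130.0 m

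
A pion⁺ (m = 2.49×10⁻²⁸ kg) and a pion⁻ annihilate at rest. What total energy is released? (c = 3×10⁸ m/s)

Both particles have the same rest mass, so total mass = 2m
E = 2m·c² = 2 × 2.49×10⁻²⁸ × (3×10⁸)²
= 2 × 2.49×10⁻²⁸ × 9×10¹⁶
= 4.482×10⁻¹¹ J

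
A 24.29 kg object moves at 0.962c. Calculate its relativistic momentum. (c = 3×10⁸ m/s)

γ = 1/√(1 - 0.962²) = 3.662
v = 0.962 × 3×10⁸ = 2.886×10⁸ m/s
p = γmv = 3.662 × 24.29 × 2.886×10⁸ = 2.567×10¹⁰ kg·m/s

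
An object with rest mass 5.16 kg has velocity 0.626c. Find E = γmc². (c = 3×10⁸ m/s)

γ = 1/√(1 - 0.626²) = 1.2823
mc² = 5.16 × (3×10⁸)² = 4.644×10¹⁷ J
E = γmc² = 1.2823 × 4.644×10¹⁷ = 5.955×10¹⁷ J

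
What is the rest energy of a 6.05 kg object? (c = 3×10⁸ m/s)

c² = (3×10⁸)² = 9.000×10¹⁶ m²/s²
E₀ = mc² = 6.05 × 9.000×10¹⁶ = 5.445×10¹⁷ J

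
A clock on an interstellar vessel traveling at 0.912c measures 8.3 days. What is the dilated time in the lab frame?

Proper time Δt₀ = 8.3 days
γ = 1/√(1 - 0.912²) = 2.4379
Δt = γΔt₀ = 2.4379 × 8.3 = 20.23 days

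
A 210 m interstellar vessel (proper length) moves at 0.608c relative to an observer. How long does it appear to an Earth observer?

Proper length L₀ = 210 m
γ = 1/√(1 - 0.608²) = 1.260
L = L₀/γ = 210/1.260 = 166.7 m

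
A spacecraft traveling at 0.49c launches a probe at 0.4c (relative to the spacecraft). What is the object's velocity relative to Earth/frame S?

u = (u' + v)/(1 + u'v/c²)
Numerator: 0.4 + 0.49 = 0.89
Denominator: 1 + 0.196 = 1.196
u = 0.89/1.196 = 0.7441c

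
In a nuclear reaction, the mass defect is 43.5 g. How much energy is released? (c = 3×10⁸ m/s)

Convert mass defect: Δm = 43.5 g = 0.0435 kg
E = Δm·c² = 0.0435 × (3×10⁸)²
= 0.0435 × 9×10¹⁶ = 3.915×10¹⁵ J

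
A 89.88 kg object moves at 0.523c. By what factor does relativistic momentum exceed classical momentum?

p_rel = γmv, p_class = mv
Ratio = γ = 1/√(1 - 0.523²) = 1.173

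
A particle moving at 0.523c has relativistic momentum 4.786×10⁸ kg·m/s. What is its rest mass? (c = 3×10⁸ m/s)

γ = 1/√(1 - 0.523²) = 1.173
v = 0.523 × 3×10⁸ = 1.569×10⁸ m/s
m = p/(γv) = 4.786×10⁸/(1.173 × 1.569×10⁸) = 2.600 kg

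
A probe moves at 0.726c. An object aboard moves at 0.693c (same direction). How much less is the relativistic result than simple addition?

Classical: u' + v = 0.693 + 0.726 = 1.419c
Relativistic: u = (0.693 + 0.726)/(1 + 0.503118) = 1.419/1.503118 = 0.9440c
Difference: 1.419 - 0.9440 = 0.4750c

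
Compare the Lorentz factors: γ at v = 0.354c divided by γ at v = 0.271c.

γ₁ = 1/√(1 - 0.354²) = 1.069
γ₂ = 1/√(1 - 0.271²) = 1.039
γ₁/γ₂ = 1.069/1.039 = 1.029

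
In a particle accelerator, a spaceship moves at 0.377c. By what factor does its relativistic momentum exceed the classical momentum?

p_rel = γmv, p_class = mv
Ratio = γ = 1/√(1 - 0.377²)
= 1/√(0.857871) = 1.080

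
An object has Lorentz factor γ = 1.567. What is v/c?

From γ = 1/√(1 - v²/c²):
1/γ² = 1/1.567² = 0.4073
v²/c² = 1 - 0.4073 = 0.5927
v/c = √(0.5927) = 0.7699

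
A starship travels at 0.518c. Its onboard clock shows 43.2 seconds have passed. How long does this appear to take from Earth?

Proper time Δt₀ = 43.2 seconds
γ = 1/√(1 - 0.518²) = 1.169
Δt = γΔt₀ = 1.169 × 43.2 = 50.50 seconds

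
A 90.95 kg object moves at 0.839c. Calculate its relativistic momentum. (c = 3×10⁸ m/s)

γ = 1/√(1 - 0.839²) = 1.8378
v = 0.839 × 3×10⁸ = 2.517×10⁸ m/s
p = γmv = 1.8378 × 90.95 × 2.517×10⁸ = 4.207×10¹⁰ kg·m/s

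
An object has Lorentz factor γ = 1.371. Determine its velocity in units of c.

From γ = 1/√(1 - v²/c²):
1/γ² = 1/1.371² = 0.5320
v²/c² = 1 - 0.5320 = 0.4680
v/c = √(0.4680) = 0.6841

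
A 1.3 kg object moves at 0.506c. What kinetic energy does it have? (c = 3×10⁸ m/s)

γ = 1/√(1 - 0.506²) = 1.1594
γ - 1 = 0.1594
KE = (γ-1)mc² = 0.1594 × 1.3 × (3×10⁸)² = 1.865×10¹⁶ J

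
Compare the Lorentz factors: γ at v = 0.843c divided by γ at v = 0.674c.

γ₁ = 1/√(1 - 0.843²) = 1.859
γ₂ = 1/√(1 - 0.674²) = 1.354
γ₁/γ₂ = 1.859/1.354 = 1.373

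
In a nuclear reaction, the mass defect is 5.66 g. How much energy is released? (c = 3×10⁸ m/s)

Convert mass defect: Δm = 5.66 g = 0.00566 kg
E = Δm·c² = 0.00566 × (3×10⁸)²
= 0.00566 × 9×10¹⁶ = 5.094×10¹⁴ J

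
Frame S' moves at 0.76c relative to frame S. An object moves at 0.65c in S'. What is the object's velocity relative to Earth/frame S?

u = (u' + v)/(1 + u'v/c²)
Numerator: 0.65 + 0.76 = 1.41
Denominator: 1 + 0.494 = 1.494
u = 1.41/1.494 = 0.9438c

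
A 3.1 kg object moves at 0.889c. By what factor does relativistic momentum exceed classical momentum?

p_rel = γmv, p_class = mv
Ratio = γ = 1/√(1 - 0.889²) = 2.184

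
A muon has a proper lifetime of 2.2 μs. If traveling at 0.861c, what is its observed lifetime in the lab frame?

Proper lifetime τ₀ = 2.2 μs
γ = 1/√(1 - 0.861²) = 1.9662
τ = γτ₀ = 1.9662 × 2.2 μs = 4.326 μs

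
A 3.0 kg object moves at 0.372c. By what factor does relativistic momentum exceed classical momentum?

p_rel = γmv, p_class = mv
Ratio = γ = 1/√(1 - 0.372²) = 1.077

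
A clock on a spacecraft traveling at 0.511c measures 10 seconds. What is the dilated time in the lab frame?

Proper time Δt₀ = 10 seconds
γ = 1/√(1 - 0.511²) = 1.163
Δt = γΔt₀ = 1.163 × 10 = 11.63 seconds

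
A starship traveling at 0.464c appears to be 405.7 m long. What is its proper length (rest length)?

Contracted length L = 405.7 m
γ = 1/√(1 - 0.464²) = 1.129
L₀ = γL = 1.129 × 405.7 = 458.0 m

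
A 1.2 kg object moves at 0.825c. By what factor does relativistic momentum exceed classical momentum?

p_rel = γmv, p_class = mv
Ratio = γ = 1/√(1 - 0.825²) = 1.769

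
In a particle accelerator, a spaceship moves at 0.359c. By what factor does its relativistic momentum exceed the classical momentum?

p_rel = γmv, p_class = mv
Ratio = γ = 1/√(1 - 0.359²)
= 1/√(0.871119) = 1.071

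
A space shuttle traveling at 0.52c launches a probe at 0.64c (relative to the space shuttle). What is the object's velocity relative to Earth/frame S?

u = (u' + v)/(1 + u'v/c²)
Numerator: 0.64 + 0.52 = 1.16
Denominator: 1 + 0.3328 = 1.3328
u = 1.16/1.3328 = 0.8703c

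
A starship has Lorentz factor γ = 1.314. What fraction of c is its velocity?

From γ = 1/√(1 - v²/c²):
1/γ² = 1/1.314² = 0.5792
v²/c² = 1 - 0.5792 = 0.4208
v/c = √(0.4208) = 0.6487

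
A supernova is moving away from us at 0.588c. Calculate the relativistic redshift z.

β = 0.588
(1+β)/(1-β) = 1.588/0.412 = 3.8544
√(3.8544) = 1.9633
z = 1.9633 - 1 = 0.9633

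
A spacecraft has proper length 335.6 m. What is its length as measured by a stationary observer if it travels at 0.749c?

Proper length L₀ = 335.6 m
γ = 1/√(1 - 0.749²) = 1.509
L = L₀/γ = 335.6/1.509 = 222.4 m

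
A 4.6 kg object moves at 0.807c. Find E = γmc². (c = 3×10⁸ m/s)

γ = 1/√(1 - 0.807²) = 1.6933
mc² = 4.6 × (3×10⁸)² = 4.140×10¹⁷ J
E = γmc² = 1.6933 × 4.140×10¹⁷ = 7.010×10¹⁷ J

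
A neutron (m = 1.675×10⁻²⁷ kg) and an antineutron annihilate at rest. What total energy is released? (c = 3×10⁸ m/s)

Both particles have the same rest mass, so total mass = 2m
E = 2m·c² = 2 × 1.675×10⁻²⁷ × (3×10⁸)²
= 2 × 1.675×10⁻²⁷ × 9×10¹⁶
= 3.015×10⁻¹⁰ J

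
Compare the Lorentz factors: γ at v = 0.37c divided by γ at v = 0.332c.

γ₁ = 1/√(1 - 0.37²) = 1.076
γ₂ = 1/√(1 - 0.332²) = 1.060
γ₁/γ₂ = 1.076/1.060 = 1.015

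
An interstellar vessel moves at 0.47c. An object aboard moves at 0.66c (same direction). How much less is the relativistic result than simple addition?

Classical: u' + v = 0.66 + 0.47 = 1.13c
Relativistic: u = (0.66 + 0.47)/(1 + 0.3102) = 1.13/1.3102 = 0.8625c
Difference: 1.13 - 0.8625 = 0.2675c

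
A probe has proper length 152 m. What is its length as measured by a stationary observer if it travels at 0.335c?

Proper length L₀ = 152 m
γ = 1/√(1 - 0.335²) = 1.0613
L = L₀/γ = 152/1.0613 = 143.2 m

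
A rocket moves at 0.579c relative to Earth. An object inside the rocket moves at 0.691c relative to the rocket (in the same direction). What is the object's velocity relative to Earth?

u = (u' + v)/(1 + u'v/c²)
Numerator: 0.691 + 0.579 = 1.27
Denominator: 1 + 0.400089 = 1.400089
u = 1.27/1.400089 = 0.9071c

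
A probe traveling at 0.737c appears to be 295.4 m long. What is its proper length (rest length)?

Contracted length L = 295.4 m
γ = 1/√(1 - 0.737²) = 1.47952
L₀ = γL = 1.47952 × 295.4 = 437.1 m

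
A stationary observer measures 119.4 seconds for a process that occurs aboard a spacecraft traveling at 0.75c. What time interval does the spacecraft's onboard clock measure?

Dilated time Δt = 119.4 seconds
γ = 1/√(1 - 0.75²) = 1.51186
Δt₀ = Δt/γ = 119.4/1.51186 = 78.98 seconds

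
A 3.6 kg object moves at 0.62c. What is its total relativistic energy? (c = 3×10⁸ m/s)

γ = 1/√(1 - 0.62²) = 1.2745
mc² = 3.6 × (3×10⁸)² = 3.240×10¹⁷ J
E = γmc² = 1.2745 × 3.240×10¹⁷ = 4.129×10¹⁷ J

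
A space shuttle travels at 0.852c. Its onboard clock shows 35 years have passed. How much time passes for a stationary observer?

Proper time Δt₀ = 35 years
γ = 1/√(1 - 0.852²) = 1.910
Δt = γΔt₀ = 1.910 × 35 = 66.85 years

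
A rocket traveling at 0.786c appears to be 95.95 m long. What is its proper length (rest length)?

Contracted length L = 95.95 m
γ = 1/√(1 - 0.786²) = 1.618
L₀ = γL = 1.618 × 95.95 = 155.2 m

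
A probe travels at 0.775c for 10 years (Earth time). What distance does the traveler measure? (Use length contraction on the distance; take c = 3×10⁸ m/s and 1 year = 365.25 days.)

Earth distance: d = v × t = 0.775c × 10 yr = 7.3371×10¹⁶ m
γ = 1.5824
d' = d/γ = 7.3371×10¹⁶/1.5824 = 4.637×10¹⁶ m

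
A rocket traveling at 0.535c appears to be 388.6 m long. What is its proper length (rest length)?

Contracted length L = 388.6 m
γ = 1/√(1 - 0.535²) = 1.18364
L₀ = γL = 1.18364 × 388.6 = 460.0 m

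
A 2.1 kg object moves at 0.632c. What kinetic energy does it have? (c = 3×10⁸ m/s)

γ = 1/√(1 - 0.632²) = 1.29038
γ - 1 = 0.29038
KE = (γ-1)mc² = 0.29038 × 2.1 × (3×10⁸)² = 5.488×10¹⁶ J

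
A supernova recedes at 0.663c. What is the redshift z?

β = 0.663
(1+β)/(1-β) = 1.663/0.337 = 4.935
√(4.935) = 2.221
z = 2.221 - 1 = 1.221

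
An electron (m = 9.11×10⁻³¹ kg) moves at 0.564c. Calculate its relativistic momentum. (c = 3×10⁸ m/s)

γ = 1/√(1 - 0.564²) = 1.211
v = 0.564 × 3×10⁸ = 1.692×10⁸ m/s
p = γmv = 1.211 × 9.11×10⁻³¹ × 1.692×10⁸ = 1.867×10⁻²² kg·m/s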